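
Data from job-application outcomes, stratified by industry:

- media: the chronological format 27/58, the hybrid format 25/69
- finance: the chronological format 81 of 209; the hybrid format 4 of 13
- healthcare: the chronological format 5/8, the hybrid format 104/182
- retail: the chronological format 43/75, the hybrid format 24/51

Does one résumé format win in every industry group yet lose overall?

Yes

Media: the chronological format 27/58 = 46.6%, the hybrid format 25/69 = 36.2% → the chronological format
Finance: the chronological format 81/209 = 38.8%, the hybrid format 4/13 = 30.8% → the chronological format
Healthcare: the chronological format 5/8 = 62.5%, the hybrid format 104/182 = 57.1% → the chronological format
Retail: the chronological format 43/75 = 57.3%, the hybrid format 24/51 = 47.1% → the chronological format
Overall: the chronological format 156/350 = 44.6%, the hybrid format 157/315 = 49.8% → the hybrid format
The chronological format wins each industry group but the hybrid format wins overall — the comparison reverses. The chronological format's applications skew toward finance, which has a lower base rate.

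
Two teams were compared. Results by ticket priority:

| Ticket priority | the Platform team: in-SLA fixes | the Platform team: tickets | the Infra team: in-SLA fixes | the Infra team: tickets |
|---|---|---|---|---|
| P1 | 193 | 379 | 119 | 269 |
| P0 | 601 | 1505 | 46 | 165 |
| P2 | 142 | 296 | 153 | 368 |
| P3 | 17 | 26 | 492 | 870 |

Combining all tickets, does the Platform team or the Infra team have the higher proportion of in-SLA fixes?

the Infra team

P1: the Platform team 193/379 = 50.9%, the Infra team 119/269 = 44.2% → the Platform team
P0: the Platform team 601/1505 = 39.9%, the Infra team 46/165 = 27.9% → the Platform team
P2: the Platform team 142/296 = 48.0%, the Infra team 153/368 = 41.6% → the Platform team
P3: the Platform team 17/26 = 65.4%, the Infra team 492/870 = 56.6% → the Platform team
Overall: the Platform team 953/2206 = 43.2%, the Infra team 810/1672 = 48.4% → the Infra team
(The Platform team wins every ticket group but the Infra team wins overall — the Platform team's tickets skew toward the low-rate P0 group.)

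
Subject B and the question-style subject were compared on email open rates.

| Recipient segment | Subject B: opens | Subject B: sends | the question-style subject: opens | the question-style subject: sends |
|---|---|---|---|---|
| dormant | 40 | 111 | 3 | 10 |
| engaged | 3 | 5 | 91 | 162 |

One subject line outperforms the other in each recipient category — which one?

Subject B

Dormant: Subject B 40/111 = 36.0%, the question-style subject 3/10 = 30.0% → Subject B
Engaged: Subject B 3/5 = 60.0%, the question-style subject 91/162 = 56.2% → Subject B
Subject B has the higher rate in both groups.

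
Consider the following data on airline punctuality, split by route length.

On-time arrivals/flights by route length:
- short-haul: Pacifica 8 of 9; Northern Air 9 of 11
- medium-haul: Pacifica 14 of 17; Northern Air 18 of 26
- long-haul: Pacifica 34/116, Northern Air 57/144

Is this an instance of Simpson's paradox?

No

Short-haul: Pacifica 8/9 = 88.9%, Northern Air 9/11 = 81.8% → Pacifica
Medium-haul: Pacifica 14/17 = 82.4%, Northern Air 18/26 = 69.2% → Pacifica
Long-haul: Pacifica 34/116 = 29.3%, Northern Air 57/144 = 39.6% → Northern Air
Overall: Pacifica 56/142 = 39.4%, Northern Air 84/181 = 46.4% → Northern Air
Neither sweeps: Pacifica wins 2 of 3 groups, Northern Air wins 1. Northern Air wins overall but not every group — no Simpson reversal.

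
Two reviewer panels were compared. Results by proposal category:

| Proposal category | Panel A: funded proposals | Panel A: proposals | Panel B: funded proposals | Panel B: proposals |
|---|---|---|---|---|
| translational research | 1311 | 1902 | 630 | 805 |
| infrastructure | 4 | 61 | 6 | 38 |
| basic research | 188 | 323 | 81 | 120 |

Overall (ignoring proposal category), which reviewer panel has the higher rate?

Panel B

Translational research: Panel A 1311/1902 = 68.9%, Panel B 630/805 = 78.3% → Panel B
Infrastructure: Panel A 4/61 = 6.6%, Panel B 6/38 = 15.8% → Panel B
Basic research: Panel A 188/323 = 58.2%, Panel B 81/120 = 67.5% → Panel B
Overall: Panel A 1503/2286 = 65.7%, Panel B 717/963 = 74.5% → Panel B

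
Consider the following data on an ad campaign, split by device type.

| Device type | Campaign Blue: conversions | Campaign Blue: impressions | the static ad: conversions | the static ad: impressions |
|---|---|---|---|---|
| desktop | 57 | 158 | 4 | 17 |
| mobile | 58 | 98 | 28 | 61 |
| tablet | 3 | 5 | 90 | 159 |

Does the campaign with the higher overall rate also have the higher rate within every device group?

No

Desktop: Campaign Blue 57/158 = 36.1%, the static ad 4/17 = 23.5% → Campaign Blue
Mobile: Campaign Blue 58/98 = 59.2%, the static ad 28/61 = 45.9% → Campaign Blue
Tablet: Campaign Blue 3/5 = 60.0%, the static ad 90/159 = 56.6% → Campaign Blue
Overall: Campaign Blue 118/261 = 45.2%, the static ad 122/237 = 51.5% → the static ad
Campaign Blue wins each device group but the static ad wins overall — the comparison reverses. Campaign Blue's impressions skew toward desktop, which has a lower base rate.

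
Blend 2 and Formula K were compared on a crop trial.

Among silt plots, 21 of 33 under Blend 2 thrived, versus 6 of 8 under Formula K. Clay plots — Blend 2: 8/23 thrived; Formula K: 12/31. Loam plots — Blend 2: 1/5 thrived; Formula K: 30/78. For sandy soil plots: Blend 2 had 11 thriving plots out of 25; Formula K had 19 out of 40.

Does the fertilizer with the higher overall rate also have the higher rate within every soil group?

Silt: Blend 2 21/33 = 63.6%, Formula K 6/8 = 75.0% → Formula K
Clay: Blend 2 8/23 = 34.8%, Formula K 12/31 = 38.7% → Formula K
Loam: Blend 2 1/5 = 20.0%, Formula K 30/78 = 38.5% → Formula K
Sandy soil: Blend 2 11/25 = 44.0%, Formula K 19/40 = 47.5% → Formula K
Overall: Blend 2 41/86 = 47.7%, Formula K 67/157 = 42.7% → Blend 2
Formula K wins each soil group but Blend 2 wins overall — the comparison reverses. Formula K's plots skew toward loam, which has a lower base rate.

No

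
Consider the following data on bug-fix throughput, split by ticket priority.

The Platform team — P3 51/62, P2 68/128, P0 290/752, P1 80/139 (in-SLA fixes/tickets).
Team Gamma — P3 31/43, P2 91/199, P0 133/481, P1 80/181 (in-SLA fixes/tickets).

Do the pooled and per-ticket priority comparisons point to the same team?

Yes

P3: the Platform team 51/62 = 82.3%, Team Gamma 31/43 = 72.1% → the Platform team
P2: the Platform team 68/128 = 53.1%, Team Gamma 91/199 = 45.7% → the Platform team
P0: the Platform team 290/752 = 38.6%, Team Gamma 133/481 = 27.7% → the Platform team
P1: the Platform team 80/139 = 57.6%, Team Gamma 80/181 = 44.2% → the Platform team
Overall: the Platform team 489/1081 = 45.2%, Team Gamma 335/904 = 37.1% → the Platform team
The Platform team wins overall and in every ticket group — no reversal.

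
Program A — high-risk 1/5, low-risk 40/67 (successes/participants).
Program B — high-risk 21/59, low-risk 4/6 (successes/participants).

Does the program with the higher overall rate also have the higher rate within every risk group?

No

High-risk: Program A 1/5 = 20.0%, Program B 21/59 = 35.6% → Program B
Low-risk: Program A 40/67 = 59.7%, Program B 4/6 = 66.7% → Program B
Overall: Program A 41/72 = 56.9%, Program B 25/65 = 38.5% → Program A
Program B wins each risk group but Program A wins overall — the comparison reverses. Program B's participants skew toward high-risk, which has a lower base rate.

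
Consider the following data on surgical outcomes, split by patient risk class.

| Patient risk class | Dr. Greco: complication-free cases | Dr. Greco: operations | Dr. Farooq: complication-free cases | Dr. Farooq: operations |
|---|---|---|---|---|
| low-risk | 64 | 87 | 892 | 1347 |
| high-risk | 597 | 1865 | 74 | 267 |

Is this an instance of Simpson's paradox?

Yes

Low-risk: Dr. Greco 64/87 = 73.6%, Dr. Farooq 892/1347 = 66.2% → Dr. Greco
High-risk: Dr. Greco 597/1865 = 32.0%, Dr. Farooq 74/267 = 27.7% → Dr. Greco
Overall: Dr. Greco 661/1952 = 33.9%, Dr. Farooq 966/1614 = 59.9% → Dr. Farooq
Dr. Greco wins each patient risk group but Dr. Farooq wins overall — the comparison reverses. Dr. Greco's operations skew toward high-risk, which has a lower base rate.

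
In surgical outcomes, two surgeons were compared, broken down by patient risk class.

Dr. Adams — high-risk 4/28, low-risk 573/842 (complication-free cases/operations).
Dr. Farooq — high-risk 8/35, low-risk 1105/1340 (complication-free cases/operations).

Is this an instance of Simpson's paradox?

No

High-risk: Dr. Adams 4/28 = 14.3%, Dr. Farooq 8/35 = 22.9% → Dr. Farooq
Low-risk: Dr. Adams 573/842 = 68.1%, Dr. Farooq 1105/1340 = 82.5% → Dr. Farooq
Overall: Dr. Adams 577/870 = 66.3%, Dr. Farooq 1113/1375 = 80.9% → Dr. Farooq
Dr. Farooq wins overall and in every patient risk group — no reversal.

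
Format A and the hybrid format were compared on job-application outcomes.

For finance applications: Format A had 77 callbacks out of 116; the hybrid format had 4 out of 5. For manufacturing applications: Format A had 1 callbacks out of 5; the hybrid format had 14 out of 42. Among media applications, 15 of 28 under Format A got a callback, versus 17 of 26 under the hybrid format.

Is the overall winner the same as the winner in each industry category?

Finance: Format A 77/116 = 66.4%, the hybrid format 4/5 = 80.0% → the hybrid format
Manufacturing: Format A 1/5 = 20.0%, the hybrid format 14/42 = 33.3% → the hybrid format
Media: Format A 15/28 = 53.6%, the hybrid format 17/26 = 65.4% → the hybrid format
Overall: Format A 93/149 = 62.4%, the hybrid format 35/73 = 47.9% → Format A
The hybrid format wins each industry group but Format A wins overall — the comparison reverses. The hybrid format's applications skew toward manufacturing, which has a lower base rate.

No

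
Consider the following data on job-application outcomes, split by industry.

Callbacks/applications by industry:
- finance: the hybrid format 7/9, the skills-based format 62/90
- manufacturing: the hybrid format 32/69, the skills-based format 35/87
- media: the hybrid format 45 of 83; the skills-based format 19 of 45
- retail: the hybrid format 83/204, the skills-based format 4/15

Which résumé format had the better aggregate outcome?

the skills-based format

Finance: the hybrid format 7/9 = 77.8%, the skills-based format 62/90 = 68.9% → the hybrid format
Manufacturing: the hybrid format 32/69 = 46.4%, the skills-based format 35/87 = 40.2% → the hybrid format
Media: the hybrid format 45/83 = 54.2%, the skills-based format 19/45 = 42.2% → the hybrid format
Retail: the hybrid format 83/204 = 40.7%, the skills-based format 4/15 = 26.7% → the hybrid format
Overall: the hybrid format 167/365 = 45.8%, the skills-based format 120/237 = 50.6% → the skills-based format
(The hybrid format wins every industry group but the skills-based format wins overall — the hybrid format's applications skew toward the low-rate retail group.)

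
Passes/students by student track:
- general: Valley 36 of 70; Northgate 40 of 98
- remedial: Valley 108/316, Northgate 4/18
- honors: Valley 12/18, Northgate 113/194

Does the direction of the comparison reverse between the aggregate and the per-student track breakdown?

Yes

General: Valley 36/70 = 51.4%, Northgate 40/98 = 40.8% → Valley
Remedial: Valley 108/316 = 34.2%, Northgate 4/18 = 22.2% → Valley
Honors: Valley 12/18 = 66.7%, Northgate 113/194 = 58.2% → Valley
Overall: Valley 156/404 = 38.6%, Northgate 157/310 = 50.6% → Northgate
Valley wins each student group but Northgate wins overall — the comparison reverses. Valley's students skew toward remedial, which has a lower base rate.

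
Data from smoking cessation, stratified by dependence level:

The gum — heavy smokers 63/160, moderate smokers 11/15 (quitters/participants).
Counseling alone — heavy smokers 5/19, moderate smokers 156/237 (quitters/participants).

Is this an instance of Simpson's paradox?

Heavy smokers: the gum 63/160 = 39.4%, counseling alone 5/19 = 26.3% → the gum
Moderate smokers: the gum 11/15 = 73.3%, counseling alone 156/237 = 65.8% → the gum
Overall: the gum 74/175 = 42.3%, counseling alone 161/256 = 62.9% → counseling alone
The gum wins each dependence group but counseling alone wins overall — the comparison reverses. The gum's participants skew toward heavy smokers, which has a lower base rate.

Yes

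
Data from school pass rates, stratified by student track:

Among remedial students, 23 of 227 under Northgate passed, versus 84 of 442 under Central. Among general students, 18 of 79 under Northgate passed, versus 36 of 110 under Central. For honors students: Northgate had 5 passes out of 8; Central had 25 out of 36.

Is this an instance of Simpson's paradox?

No

Remedial: Northgate 23/227 = 10.1%, Central 84/442 = 19.0% → Central
General: Northgate 18/79 = 22.8%, Central 36/110 = 32.7% → Central
Honors: Northgate 5/8 = 62.5%, Central 25/36 = 69.4% → Central
Overall: Northgate 46/314 = 14.6%, Central 145/588 = 24.7% → Central
Central wins overall and in every student group — no reversal.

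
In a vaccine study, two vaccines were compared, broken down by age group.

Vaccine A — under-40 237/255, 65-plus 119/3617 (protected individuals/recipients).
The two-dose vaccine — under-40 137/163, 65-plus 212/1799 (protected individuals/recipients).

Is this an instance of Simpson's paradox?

Under-40: Vaccine A 237/255 = 92.9%, the two-dose vaccine 137/163 = 84.0% → Vaccine A
65-plus: Vaccine A 119/3617 = 3.3%, the two-dose vaccine 212/1799 = 11.8% → the two-dose vaccine
Overall: Vaccine A 356/3872 = 9.2%, the two-dose vaccine 349/1962 = 17.8% → the two-dose vaccine
Neither sweeps: Vaccine A wins 1 of 2 groups, the two-dose vaccine wins 1. The two-dose vaccine wins overall but not every group — no Simpson reversal.

No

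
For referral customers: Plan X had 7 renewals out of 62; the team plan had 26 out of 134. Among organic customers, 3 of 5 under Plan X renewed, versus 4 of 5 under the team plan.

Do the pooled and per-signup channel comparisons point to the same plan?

Yes

Referral: Plan X 7/62 = 11.3%, the team plan 26/134 = 19.4% → the team plan
Organic: Plan X 3/5 = 60.0%, the team plan 4/5 = 80.0% → the team plan
Overall: Plan X 10/67 = 14.9%, the team plan 30/139 = 21.6% → the team plan
The team plan wins overall and in every signup group — no reversal.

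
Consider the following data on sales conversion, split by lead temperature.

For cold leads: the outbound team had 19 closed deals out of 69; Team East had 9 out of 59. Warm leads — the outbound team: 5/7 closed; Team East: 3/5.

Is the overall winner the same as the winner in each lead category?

Cold: the outbound team 19/69 = 27.5%, Team East 9/59 = 15.3% → the outbound team
Warm: the outbound team 5/7 = 71.4%, Team East 3/5 = 60.0% → the outbound team
Overall: the outbound team 24/76 = 31.6%, Team East 12/64 = 18.8% → the outbound team
The outbound team wins overall and in every lead group — no reversal.

Yes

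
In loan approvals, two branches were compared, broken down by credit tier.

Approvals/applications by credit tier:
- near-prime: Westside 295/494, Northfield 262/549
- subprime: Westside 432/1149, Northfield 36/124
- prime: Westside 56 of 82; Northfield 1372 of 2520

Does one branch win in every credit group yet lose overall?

Yes

Near-prime: Westside 295/494 = 59.7%, Northfield 262/549 = 47.7% → Westside
Subprime: Westside 432/1149 = 37.6%, Northfield 36/124 = 29.0% → Westside
Prime: Westside 56/82 = 68.3%, Northfield 1372/2520 = 54.4% → Westside
Overall: Westside 783/1725 = 45.4%, Northfield 1670/3193 = 52.3% → Northfield
Westside wins each credit group but Northfield wins overall — the comparison reverses. Westside's applications skew toward subprime, which has a lower base rate.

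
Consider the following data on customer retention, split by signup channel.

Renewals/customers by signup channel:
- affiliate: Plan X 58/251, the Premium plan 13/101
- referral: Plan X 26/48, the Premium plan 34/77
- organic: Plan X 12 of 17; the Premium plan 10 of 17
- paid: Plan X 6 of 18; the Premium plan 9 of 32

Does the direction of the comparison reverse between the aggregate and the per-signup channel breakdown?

No

Affiliate: Plan X 58/251 = 23.1%, the Premium plan 13/101 = 12.9% → Plan X
Referral: Plan X 26/48 = 54.2%, the Premium plan 34/77 = 44.2% → Plan X
Organic: Plan X 12/17 = 70.6%, the Premium plan 10/17 = 58.8% → Plan X
Paid: Plan X 6/18 = 33.3%, the Premium plan 9/32 = 28.1% → Plan X
Overall: Plan X 102/334 = 30.5%, the Premium plan 66/227 = 29.1% → Plan X
Plan X wins overall and in every signup group — no reversal.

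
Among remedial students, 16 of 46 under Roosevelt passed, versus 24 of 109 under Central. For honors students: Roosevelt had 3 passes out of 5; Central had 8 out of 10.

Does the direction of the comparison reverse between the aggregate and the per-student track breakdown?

No

Remedial: Roosevelt 16/46 = 34.8%, Central 24/109 = 22.0% → Roosevelt
Honors: Roosevelt 3/5 = 60.0%, Central 8/10 = 80.0% → Central
Overall: Roosevelt 19/51 = 37.3%, Central 32/119 = 26.9% → Roosevelt
Neither sweeps: Roosevelt wins 1 of 2 groups, Central wins 1. Roosevelt wins overall but not every group — no Simpson reversal.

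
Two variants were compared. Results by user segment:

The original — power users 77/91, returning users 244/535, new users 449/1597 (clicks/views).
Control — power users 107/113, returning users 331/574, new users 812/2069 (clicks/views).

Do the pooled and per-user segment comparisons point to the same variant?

Yes

Power users: the original 77/91 = 84.6%, Control 107/113 = 94.7% → Control
Returning users: the original 244/535 = 45.6%, Control 331/574 = 57.7% → Control
New users: the original 449/1597 = 28.1%, Control 812/2069 = 39.2% → Control
Overall: the original 770/2223 = 34.6%, Control 1250/2756 = 45.4% → Control
Control wins overall and in every user group — no reversal.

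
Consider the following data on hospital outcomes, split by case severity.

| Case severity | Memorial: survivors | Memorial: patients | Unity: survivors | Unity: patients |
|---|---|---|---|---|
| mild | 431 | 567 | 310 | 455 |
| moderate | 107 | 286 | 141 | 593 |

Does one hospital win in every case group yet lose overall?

Mild: Memorial 431/567 = 76.0%, Unity 310/455 = 68.1% → Memorial
Moderate: Memorial 107/286 = 37.4%, Unity 141/593 = 23.8% → Memorial
Overall: Memorial 538/853 = 63.1%, Unity 451/1048 = 43.0% → Memorial
Memorial wins overall and in every case group — no reversal.

No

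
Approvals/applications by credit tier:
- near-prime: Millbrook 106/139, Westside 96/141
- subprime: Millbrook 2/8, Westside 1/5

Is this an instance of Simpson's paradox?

Near-prime: Millbrook 106/139 = 76.3%, Westside 96/141 = 68.1% → Millbrook
Subprime: Millbrook 2/8 = 25.0%, Westside 1/5 = 20.0% → Millbrook
Overall: Millbrook 108/147 = 73.5%, Westside 97/146 = 66.4% → Millbrook
Millbrook wins overall and in every credit group — no reversal.

No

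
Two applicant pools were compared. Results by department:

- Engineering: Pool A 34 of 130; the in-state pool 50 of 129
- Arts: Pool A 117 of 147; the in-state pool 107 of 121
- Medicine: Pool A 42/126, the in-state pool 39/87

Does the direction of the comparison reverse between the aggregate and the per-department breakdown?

Engineering: Pool A 34/130 = 26.2%, the in-state pool 50/129 = 38.8% → the in-state pool
Arts: Pool A 117/147 = 79.6%, the in-state pool 107/121 = 88.4% → the in-state pool
Medicine: Pool A 42/126 = 33.3%, the in-state pool 39/87 = 44.8% → the in-state pool
Overall: Pool A 193/403 = 47.9%, the in-state pool 196/337 = 58.2% → the in-state pool
The in-state pool wins overall and in every department group — no reversal.

No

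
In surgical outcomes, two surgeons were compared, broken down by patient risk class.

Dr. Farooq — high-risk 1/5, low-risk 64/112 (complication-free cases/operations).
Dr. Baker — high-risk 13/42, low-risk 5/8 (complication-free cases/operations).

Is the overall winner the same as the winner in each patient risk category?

No

High-risk: Dr. Farooq 1/5 = 20.0%, Dr. Baker 13/42 = 31.0% → Dr. Baker
Low-risk: Dr. Farooq 64/112 = 57.1%, Dr. Baker 5/8 = 62.5% → Dr. Baker
Overall: Dr. Farooq 65/117 = 55.6%, Dr. Baker 18/50 = 36.0% → Dr. Farooq
Dr. Baker wins each patient risk group but Dr. Farooq wins overall — the comparison reverses. Dr. Baker's operations skew toward high-risk, which has a lower base rate.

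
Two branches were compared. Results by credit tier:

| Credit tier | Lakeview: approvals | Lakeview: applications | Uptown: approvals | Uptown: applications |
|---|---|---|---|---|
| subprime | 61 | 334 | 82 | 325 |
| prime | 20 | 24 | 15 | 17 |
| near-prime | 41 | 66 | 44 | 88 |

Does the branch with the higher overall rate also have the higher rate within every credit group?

Subprime: Lakeview 61/334 = 18.3%, Uptown 82/325 = 25.2% → Uptown
Prime: Lakeview 20/24 = 83.3%, Uptown 15/17 = 88.2% → Uptown
Near-prime: Lakeview 41/66 = 62.1%, Uptown 44/88 = 50.0% → Lakeview
Overall: Lakeview 122/424 = 28.8%, Uptown 141/430 = 32.8% → Uptown
Neither sweeps: Lakeview wins 1 of 3 groups, Uptown wins 2. Uptown wins overall but not every group — no Simpson reversal.

No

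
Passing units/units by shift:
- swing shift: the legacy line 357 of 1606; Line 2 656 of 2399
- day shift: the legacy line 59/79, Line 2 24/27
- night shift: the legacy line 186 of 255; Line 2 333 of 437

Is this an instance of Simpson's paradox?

Swing shift: the legacy line 357/1606 = 22.2%, Line 2 656/2399 = 27.3% → Line 2
Day shift: the legacy line 59/79 = 74.7%, Line 2 24/27 = 88.9% → Line 2
Night shift: the legacy line 186/255 = 72.9%, Line 2 333/437 = 76.2% → Line 2
Overall: the legacy line 602/1940 = 31.0%, Line 2 1013/2863 = 35.4% → Line 2
Line 2 wins overall and in every shift group — no reversal.

No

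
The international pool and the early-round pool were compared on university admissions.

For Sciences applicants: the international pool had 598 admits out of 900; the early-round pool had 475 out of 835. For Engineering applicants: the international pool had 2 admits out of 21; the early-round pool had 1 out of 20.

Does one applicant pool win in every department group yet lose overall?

No

Sciences: the international pool 598/900 = 66.4%, the early-round pool 475/835 = 56.9% → the international pool
Engineering: the international pool 2/21 = 9.5%, the early-round pool 1/20 = 5.0% → the international pool
Overall: the international pool 600/921 = 65.1%, the early-round pool 476/855 = 55.7% → the international pool
The international pool wins overall and in every department group — no reversal.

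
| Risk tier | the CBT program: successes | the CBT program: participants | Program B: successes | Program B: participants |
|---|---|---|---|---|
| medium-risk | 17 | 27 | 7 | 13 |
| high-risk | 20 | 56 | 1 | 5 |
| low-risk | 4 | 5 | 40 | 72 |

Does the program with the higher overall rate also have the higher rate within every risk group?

No

Medium-risk: the CBT program 17/27 = 63.0%, Program B 7/13 = 53.8% → the CBT program
High-risk: the CBT program 20/56 = 35.7%, Program B 1/5 = 20.0% → the CBT program
Low-risk: the CBT program 4/5 = 80.0%, Program B 40/72 = 55.6% → the CBT program
Overall: the CBT program 41/88 = 46.6%, Program B 48/90 = 53.3% → Program B
The CBT program wins each risk group but Program B wins overall — the comparison reverses. The CBT program's participants skew toward high-risk, which has a lower base rate.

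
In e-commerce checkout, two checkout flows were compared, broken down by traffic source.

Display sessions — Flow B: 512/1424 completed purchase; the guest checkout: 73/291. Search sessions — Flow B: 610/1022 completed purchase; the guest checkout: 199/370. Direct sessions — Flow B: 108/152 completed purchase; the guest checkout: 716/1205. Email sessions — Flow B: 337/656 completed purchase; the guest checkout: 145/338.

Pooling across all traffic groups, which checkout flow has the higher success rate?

the guest checkout

Display: Flow B 512/1424 = 36.0%, the guest checkout 73/291 = 25.1% → Flow B
Search: Flow B 610/1022 = 59.7%, the guest checkout 199/370 = 53.8% → Flow B
Direct: Flow B 108/152 = 71.1%, the guest checkout 716/1205 = 59.4% → Flow B
Email: Flow B 337/656 = 51.4%, the guest checkout 145/338 = 42.9% → Flow B
Overall: Flow B 1567/3254 = 48.2%, the guest checkout 1133/2204 = 51.4% → the guest checkout
(Flow B wins every traffic group but the guest checkout wins overall — Flow B's sessions skew toward the low-rate display group.)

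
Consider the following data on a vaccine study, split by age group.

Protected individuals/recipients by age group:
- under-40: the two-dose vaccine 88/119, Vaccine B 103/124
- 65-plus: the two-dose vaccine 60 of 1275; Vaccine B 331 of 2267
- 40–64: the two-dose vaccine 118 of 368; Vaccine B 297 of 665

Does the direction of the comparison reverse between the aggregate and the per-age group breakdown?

Under-40: the two-dose vaccine 88/119 = 73.9%, Vaccine B 103/124 = 83.1% → Vaccine B
65-plus: the two-dose vaccine 60/1275 = 4.7%, Vaccine B 331/2267 = 14.6% → Vaccine B
40–64: the two-dose vaccine 118/368 = 32.1%, Vaccine B 297/665 = 44.7% → Vaccine B
Overall: the two-dose vaccine 266/1762 = 15.1%, Vaccine B 731/3056 = 23.9% → Vaccine B
Vaccine B wins overall and in every age group — no reversal.

No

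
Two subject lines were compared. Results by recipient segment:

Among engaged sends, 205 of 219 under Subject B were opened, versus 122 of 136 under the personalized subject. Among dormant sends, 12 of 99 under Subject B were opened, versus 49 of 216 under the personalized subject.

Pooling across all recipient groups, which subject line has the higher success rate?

Engaged: Subject B 205/219 = 93.6%, the personalized subject 122/136 = 89.7% → Subject B
Dormant: Subject B 12/99 = 12.1%, the personalized subject 49/216 = 22.7% → the personalized subject
Overall: Subject B 217/318 = 68.2%, the personalized subject 171/352 = 48.6% → Subject B
(Neither sweeps every recipient group, but Subject B has the higher pooled rate.)

Subject B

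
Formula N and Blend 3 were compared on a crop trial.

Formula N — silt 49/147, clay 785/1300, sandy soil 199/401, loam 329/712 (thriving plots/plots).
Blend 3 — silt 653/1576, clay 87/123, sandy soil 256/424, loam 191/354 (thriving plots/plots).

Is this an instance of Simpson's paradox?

Silt: Formula N 49/147 = 33.3%, Blend 3 653/1576 = 41.4% → Blend 3
Clay: Formula N 785/1300 = 60.4%, Blend 3 87/123 = 70.7% → Blend 3
Sandy soil: Formula N 199/401 = 49.6%, Blend 3 256/424 = 60.4% → Blend 3
Loam: Formula N 329/712 = 46.2%, Blend 3 191/354 = 54.0% → Blend 3
Overall: Formula N 1362/2560 = 53.2%, Blend 3 1187/2477 = 47.9% → Formula N
Blend 3 wins each soil group but Formula N wins overall — the comparison reverses. Blend 3's plots skew toward silt, which has a lower base rate.

Yes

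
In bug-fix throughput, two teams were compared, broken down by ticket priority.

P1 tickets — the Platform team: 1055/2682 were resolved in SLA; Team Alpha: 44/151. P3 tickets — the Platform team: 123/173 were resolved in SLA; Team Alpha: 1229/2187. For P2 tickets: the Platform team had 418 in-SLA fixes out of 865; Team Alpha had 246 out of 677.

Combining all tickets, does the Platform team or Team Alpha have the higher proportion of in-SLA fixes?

Team Alpha

P1: the Platform team 1055/2682 = 39.3%, Team Alpha 44/151 = 29.1% → the Platform team
P3: the Platform team 123/173 = 71.1%, Team Alpha 1229/2187 = 56.2% → the Platform team
P2: the Platform team 418/865 = 48.3%, Team Alpha 246/677 = 36.3% → the Platform team
Overall: the Platform team 1596/3720 = 42.9%, Team Alpha 1519/3015 = 50.4% → Team Alpha
(The Platform team wins every ticket group but Team Alpha wins overall — the Platform team's tickets skew toward the low-rate P1 group.)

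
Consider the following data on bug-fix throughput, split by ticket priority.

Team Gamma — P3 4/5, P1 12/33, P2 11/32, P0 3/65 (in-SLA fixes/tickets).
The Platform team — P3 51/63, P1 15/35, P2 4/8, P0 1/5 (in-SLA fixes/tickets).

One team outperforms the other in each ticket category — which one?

P3: Team Gamma 4/5 = 80.0%, the Platform team 51/63 = 81.0% → the Platform team
P1: Team Gamma 12/33 = 36.4%, the Platform team 15/35 = 42.9% → the Platform team
P2: Team Gamma 11/32 = 34.4%, the Platform team 4/8 = 50.0% → the Platform team
P0: Team Gamma 3/65 = 4.6%, the Platform team 1/5 = 20.0% → the Platform team
The Platform team has the higher rate in all 4 groups.

the Platform team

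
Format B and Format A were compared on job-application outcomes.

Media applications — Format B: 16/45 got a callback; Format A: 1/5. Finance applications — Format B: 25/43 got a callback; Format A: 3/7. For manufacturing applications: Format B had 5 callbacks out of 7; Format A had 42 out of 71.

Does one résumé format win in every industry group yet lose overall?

Media: Format B 16/45 = 35.6%, Format A 1/5 = 20.0% → Format B
Finance: Format B 25/43 = 58.1%, Format A 3/7 = 42.9% → Format B
Manufacturing: Format B 5/7 = 71.4%, Format A 42/71 = 59.2% → Format B
Overall: Format B 46/95 = 48.4%, Format A 46/83 = 55.4% → Format A
Format B wins each industry group but Format A wins overall — the comparison reverses. Format B's applications skew toward media, which has a lower base rate.

Yes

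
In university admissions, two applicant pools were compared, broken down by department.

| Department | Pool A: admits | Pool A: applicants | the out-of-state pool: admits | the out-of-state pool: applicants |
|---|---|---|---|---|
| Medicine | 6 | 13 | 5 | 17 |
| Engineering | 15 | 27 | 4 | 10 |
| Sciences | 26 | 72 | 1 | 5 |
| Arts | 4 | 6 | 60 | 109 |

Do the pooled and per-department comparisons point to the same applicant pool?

No

Medicine: Pool A 6/13 = 46.2%, the out-of-state pool 5/17 = 29.4% → Pool A
Engineering: Pool A 15/27 = 55.6%, the out-of-state pool 4/10 = 40.0% → Pool A
Sciences: Pool A 26/72 = 36.1%, the out-of-state pool 1/5 = 20.0% → Pool A
Arts: Pool A 4/6 = 66.7%, the out-of-state pool 60/109 = 55.0% → Pool A
Overall: Pool A 51/118 = 43.2%, the out-of-state pool 70/141 = 49.6% → the out-of-state pool
Pool A wins each department group but the out-of-state pool wins overall — the comparison reverses. Pool A's applicants skew toward Sciences, which has a lower base rate.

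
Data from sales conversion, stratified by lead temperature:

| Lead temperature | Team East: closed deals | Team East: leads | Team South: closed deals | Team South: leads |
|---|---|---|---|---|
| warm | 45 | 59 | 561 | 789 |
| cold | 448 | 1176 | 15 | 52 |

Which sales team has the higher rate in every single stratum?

Warm: Team East 45/59 = 76.3%, Team South 561/789 = 71.1% → Team East
Cold: Team East 448/1176 = 38.1%, Team South 15/52 = 28.8% → Team East
Team East has the higher rate in both groups.

Team East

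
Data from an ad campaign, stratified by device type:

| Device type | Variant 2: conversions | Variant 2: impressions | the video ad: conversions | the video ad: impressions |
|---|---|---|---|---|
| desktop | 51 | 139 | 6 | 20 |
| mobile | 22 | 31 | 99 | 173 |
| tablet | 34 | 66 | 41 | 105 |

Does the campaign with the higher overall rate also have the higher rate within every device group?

No

Desktop: Variant 2 51/139 = 36.7%, the video ad 6/20 = 30.0% → Variant 2
Mobile: Variant 2 22/31 = 71.0%, the video ad 99/173 = 57.2% → Variant 2
Tablet: Variant 2 34/66 = 51.5%, the video ad 41/105 = 39.0% → Variant 2
Overall: Variant 2 107/236 = 45.3%, the video ad 146/298 = 49.0% → the video ad
Variant 2 wins each device group but the video ad wins overall — the comparison reverses. Variant 2's impressions skew toward desktop, which has a lower base rate.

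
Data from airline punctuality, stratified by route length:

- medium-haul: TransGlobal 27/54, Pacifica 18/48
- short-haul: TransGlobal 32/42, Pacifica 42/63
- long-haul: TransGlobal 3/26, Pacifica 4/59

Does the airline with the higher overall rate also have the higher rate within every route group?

Medium-haul: TransGlobal 27/54 = 50.0%, Pacifica 18/48 = 37.5% → TransGlobal
Short-haul: TransGlobal 32/42 = 76.2%, Pacifica 42/63 = 66.7% → TransGlobal
Long-haul: TransGlobal 3/26 = 11.5%, Pacifica 4/59 = 6.8% → TransGlobal
Overall: TransGlobal 62/122 = 50.8%, Pacifica 64/170 = 37.6% → TransGlobal
TransGlobal wins overall and in every route group — no reversal.

Yes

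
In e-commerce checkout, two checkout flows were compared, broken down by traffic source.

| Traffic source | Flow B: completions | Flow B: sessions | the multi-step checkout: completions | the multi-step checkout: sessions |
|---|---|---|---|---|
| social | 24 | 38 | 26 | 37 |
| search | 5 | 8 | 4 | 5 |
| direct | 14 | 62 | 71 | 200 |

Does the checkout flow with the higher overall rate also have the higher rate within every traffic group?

Social: Flow B 24/38 = 63.2%, the multi-step checkout 26/37 = 70.3% → the multi-step checkout
Search: Flow B 5/8 = 62.5%, the multi-step checkout 4/5 = 80.0% → the multi-step checkout
Direct: Flow B 14/62 = 22.6%, the multi-step checkout 71/200 = 35.5% → the multi-step checkout
Overall: Flow B 43/108 = 39.8%, the multi-step checkout 101/242 = 41.7% → the multi-step checkout
The multi-step checkout wins overall and in every traffic group — no reversal.

Yes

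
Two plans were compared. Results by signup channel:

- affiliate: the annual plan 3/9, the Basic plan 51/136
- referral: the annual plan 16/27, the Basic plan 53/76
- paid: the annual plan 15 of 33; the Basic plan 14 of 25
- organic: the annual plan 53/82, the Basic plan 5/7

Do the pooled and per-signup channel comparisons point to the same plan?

No

Affiliate: the annual plan 3/9 = 33.3%, the Basic plan 51/136 = 37.5% → the Basic plan
Referral: the annual plan 16/27 = 59.3%, the Basic plan 53/76 = 69.7% → the Basic plan
Paid: the annual plan 15/33 = 45.5%, the Basic plan 14/25 = 56.0% → the Basic plan
Organic: the annual plan 53/82 = 64.6%, the Basic plan 5/7 = 71.4% → the Basic plan
Overall: the annual plan 87/151 = 57.6%, the Basic plan 123/244 = 50.4% → the annual plan
The Basic plan wins each signup group but the annual plan wins overall — the comparison reverses. The Basic plan's customers skew toward affiliate, which has a lower base rate.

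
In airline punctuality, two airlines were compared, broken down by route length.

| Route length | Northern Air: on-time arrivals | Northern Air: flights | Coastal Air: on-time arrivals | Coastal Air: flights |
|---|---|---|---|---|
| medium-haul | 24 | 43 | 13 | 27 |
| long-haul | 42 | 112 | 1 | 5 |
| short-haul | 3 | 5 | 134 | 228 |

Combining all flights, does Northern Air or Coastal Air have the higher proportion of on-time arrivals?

Medium-haul: Northern Air 24/43 = 55.8%, Coastal Air 13/27 = 48.1% → Northern Air
Long-haul: Northern Air 42/112 = 37.5%, Coastal Air 1/5 = 20.0% → Northern Air
Short-haul: Northern Air 3/5 = 60.0%, Coastal Air 134/228 = 58.8% → Northern Air
Overall: Northern Air 69/160 = 43.1%, Coastal Air 148/260 = 56.9% → Coastal Air
(Northern Air wins every route group but Coastal Air wins overall — Northern Air's flights skew toward the low-rate long-haul group.)

Coastal Air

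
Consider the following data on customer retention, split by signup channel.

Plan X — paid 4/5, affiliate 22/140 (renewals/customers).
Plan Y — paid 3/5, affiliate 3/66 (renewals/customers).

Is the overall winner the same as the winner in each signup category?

Yes

Paid: Plan X 4/5 = 80.0%, Plan Y 3/5 = 60.0% → Plan X
Affiliate: Plan X 22/140 = 15.7%, Plan Y 3/66 = 4.5% → Plan X
Overall: Plan X 26/145 = 17.9%, Plan Y 6/71 = 8.5% → Plan X
Plan X wins overall and in every signup group — no reversal.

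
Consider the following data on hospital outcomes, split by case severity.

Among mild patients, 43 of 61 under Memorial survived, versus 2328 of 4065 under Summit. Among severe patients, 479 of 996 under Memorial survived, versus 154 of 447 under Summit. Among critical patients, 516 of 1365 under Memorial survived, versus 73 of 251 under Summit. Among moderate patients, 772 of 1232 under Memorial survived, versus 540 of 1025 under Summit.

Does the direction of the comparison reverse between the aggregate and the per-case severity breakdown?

Mild: Memorial 43/61 = 70.5%, Summit 2328/4065 = 57.3% → Memorial
Severe: Memorial 479/996 = 48.1%, Summit 154/447 = 34.5% → Memorial
Critical: Memorial 516/1365 = 37.8%, Summit 73/251 = 29.1% → Memorial
Moderate: Memorial 772/1232 = 62.7%, Summit 540/1025 = 52.7% → Memorial
Overall: Memorial 1810/3654 = 49.5%, Summit 3095/5788 = 53.5% → Summit
Memorial wins each case group but Summit wins overall — the comparison reverses. Memorial's patients skew toward critical, which has a lower base rate.

Yes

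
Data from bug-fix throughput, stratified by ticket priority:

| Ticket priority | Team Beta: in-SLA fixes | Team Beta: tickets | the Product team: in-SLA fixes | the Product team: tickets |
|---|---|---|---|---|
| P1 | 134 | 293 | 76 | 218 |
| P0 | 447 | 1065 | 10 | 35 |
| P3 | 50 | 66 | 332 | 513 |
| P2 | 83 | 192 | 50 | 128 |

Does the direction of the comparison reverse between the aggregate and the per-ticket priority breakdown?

Yes

P1: Team Beta 134/293 = 45.7%, the Product team 76/218 = 34.9% → Team Beta
P0: Team Beta 447/1065 = 42.0%, the Product team 10/35 = 28.6% → Team Beta
P3: Team Beta 50/66 = 75.8%, the Product team 332/513 = 64.7% → Team Beta
P2: Team Beta 83/192 = 43.2%, the Product team 50/128 = 39.1% → Team Beta
Overall: Team Beta 714/1616 = 44.2%, the Product team 468/894 = 52.3% → the Product team
Team Beta wins each ticket group but the Product team wins overall — the comparison reverses. Team Beta's tickets skew toward P0, which has a lower base rate.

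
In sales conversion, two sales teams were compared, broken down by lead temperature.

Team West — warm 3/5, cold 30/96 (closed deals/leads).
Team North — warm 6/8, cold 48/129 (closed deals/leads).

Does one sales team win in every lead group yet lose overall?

No

Warm: Team West 3/5 = 60.0%, Team North 6/8 = 75.0% → Team North
Cold: Team West 30/96 = 31.2%, Team North 48/129 = 37.2% → Team North
Overall: Team West 33/101 = 32.7%, Team North 54/137 = 39.4% → Team North
Team North wins overall and in every lead group — no reversal.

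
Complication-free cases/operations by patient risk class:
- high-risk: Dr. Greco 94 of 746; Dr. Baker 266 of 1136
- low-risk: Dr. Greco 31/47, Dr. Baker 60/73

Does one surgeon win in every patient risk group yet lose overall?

No

High-risk: Dr. Greco 94/746 = 12.6%, Dr. Baker 266/1136 = 23.4% → Dr. Baker
Low-risk: Dr. Greco 31/47 = 66.0%, Dr. Baker 60/73 = 82.2% → Dr. Baker
Overall: Dr. Greco 125/793 = 15.8%, Dr. Baker 326/1209 = 27.0% → Dr. Baker
Dr. Baker wins overall and in every patient risk group — no reversal.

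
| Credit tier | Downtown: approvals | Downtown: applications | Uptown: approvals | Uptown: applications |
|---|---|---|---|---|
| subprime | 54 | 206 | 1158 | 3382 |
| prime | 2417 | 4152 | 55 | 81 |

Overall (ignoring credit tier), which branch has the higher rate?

Subprime: Downtown 54/206 = 26.2%, Uptown 1158/3382 = 34.2% → Uptown
Prime: Downtown 2417/4152 = 58.2%, Uptown 55/81 = 67.9% → Uptown
Overall: Downtown 2471/4358 = 56.7%, Uptown 1213/3463 = 35.0% → Downtown
(Uptown wins every credit group but Downtown wins overall — Uptown's applications skew toward the low-rate subprime group.)

Downtown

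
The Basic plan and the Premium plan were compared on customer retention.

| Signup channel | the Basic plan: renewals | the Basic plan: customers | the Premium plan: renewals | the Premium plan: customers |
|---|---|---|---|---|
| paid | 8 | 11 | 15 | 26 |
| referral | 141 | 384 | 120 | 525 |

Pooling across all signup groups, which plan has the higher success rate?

the Basic plan

Paid: the Basic plan 8/11 = 72.7%, the Premium plan 15/26 = 57.7% → the Basic plan
Referral: the Basic plan 141/384 = 36.7%, the Premium plan 120/525 = 22.9% → the Basic plan
Overall: the Basic plan 149/395 = 37.7%, the Premium plan 135/551 = 24.5% → the Basic plan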